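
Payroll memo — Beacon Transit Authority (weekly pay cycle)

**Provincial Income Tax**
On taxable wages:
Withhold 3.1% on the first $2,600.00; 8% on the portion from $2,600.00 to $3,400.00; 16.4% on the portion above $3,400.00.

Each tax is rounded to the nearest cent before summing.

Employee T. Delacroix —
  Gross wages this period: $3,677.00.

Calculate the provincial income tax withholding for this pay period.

Provincial Income Tax: taxable = $3,677.00
  $144.60 + 16.4% × ($3,677.00 − $3,400.00) = $144.60 + 16.4% × $277.00 = $190.03

$190.03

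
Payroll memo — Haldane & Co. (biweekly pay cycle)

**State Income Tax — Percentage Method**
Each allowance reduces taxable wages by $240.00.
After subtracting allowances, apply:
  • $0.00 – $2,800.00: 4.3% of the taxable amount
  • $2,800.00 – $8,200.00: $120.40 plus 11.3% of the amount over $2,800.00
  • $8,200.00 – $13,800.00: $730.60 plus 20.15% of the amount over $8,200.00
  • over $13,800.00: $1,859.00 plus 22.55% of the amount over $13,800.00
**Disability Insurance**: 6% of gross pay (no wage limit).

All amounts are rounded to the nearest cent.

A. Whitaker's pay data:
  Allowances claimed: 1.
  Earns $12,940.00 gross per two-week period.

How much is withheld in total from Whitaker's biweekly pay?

$2,413.75

State Income Tax: taxable = $12,940.00 − 1×$240.00 = $12,700.00
  $730.60 + 20.15% × ($12,700.00 − $8,200.00) = $730.60 + 20.15% × $4,500.00 = $1,637.35
Disability Insurance: 6% × $12,940.00 = $776.40
Total: $1,637.35 + $776.40 = $2,413.75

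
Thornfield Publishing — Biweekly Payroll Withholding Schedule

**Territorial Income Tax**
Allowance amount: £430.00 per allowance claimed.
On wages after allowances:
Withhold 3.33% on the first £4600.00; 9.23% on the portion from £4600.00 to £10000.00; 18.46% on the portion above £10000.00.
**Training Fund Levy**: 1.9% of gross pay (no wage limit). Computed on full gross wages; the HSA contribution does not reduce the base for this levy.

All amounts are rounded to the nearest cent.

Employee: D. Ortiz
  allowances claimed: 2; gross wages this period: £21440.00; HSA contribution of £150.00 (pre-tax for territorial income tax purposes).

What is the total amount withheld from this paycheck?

Territorial Income Tax: taxable = £21440.00 − £150.00 − 2×£430.00 = £20430.00
  £651.60 + 18.46% × (£20430.00 − £10000.00) = £651.60 + 18.46% × £10430.00 = £2576.98
Training Fund Levy: 1.9% × £21440.00 = £407.36
Total: £2576.98 + £407.36 = £2984.34

£2984.34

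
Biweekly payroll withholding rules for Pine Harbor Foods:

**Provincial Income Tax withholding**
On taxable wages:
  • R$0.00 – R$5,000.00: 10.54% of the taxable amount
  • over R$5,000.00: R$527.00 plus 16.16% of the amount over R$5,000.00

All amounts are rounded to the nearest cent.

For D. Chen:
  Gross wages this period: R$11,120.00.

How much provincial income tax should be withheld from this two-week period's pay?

Provincial Income Tax: taxable = R$11,120.00
  R$527.00 + 16.16% × (R$11,120.00 − R$5,000.00) = R$527.00 + 16.16% × R$6,120.00 = R$1,515.99

R$1,515.99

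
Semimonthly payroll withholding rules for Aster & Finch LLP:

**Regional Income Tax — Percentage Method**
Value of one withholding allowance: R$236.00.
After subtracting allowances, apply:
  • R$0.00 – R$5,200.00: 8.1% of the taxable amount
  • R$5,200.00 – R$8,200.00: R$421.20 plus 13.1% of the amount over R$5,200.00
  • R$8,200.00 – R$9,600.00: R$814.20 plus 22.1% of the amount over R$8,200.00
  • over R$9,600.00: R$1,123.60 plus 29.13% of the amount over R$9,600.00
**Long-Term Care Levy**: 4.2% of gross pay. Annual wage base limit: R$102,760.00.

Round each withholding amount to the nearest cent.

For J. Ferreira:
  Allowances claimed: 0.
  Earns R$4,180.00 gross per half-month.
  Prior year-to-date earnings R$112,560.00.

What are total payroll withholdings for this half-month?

Regional Income Tax: taxable = R$4,180.00
  8.1% × R$4,180.00 = R$338.58
Long-Term Care Levy: YTD R$112,560.00 ≥ cap R$102,760.00 → R$0.00
Total: R$338.58 + R$0.00 = R$338.58

R$338.58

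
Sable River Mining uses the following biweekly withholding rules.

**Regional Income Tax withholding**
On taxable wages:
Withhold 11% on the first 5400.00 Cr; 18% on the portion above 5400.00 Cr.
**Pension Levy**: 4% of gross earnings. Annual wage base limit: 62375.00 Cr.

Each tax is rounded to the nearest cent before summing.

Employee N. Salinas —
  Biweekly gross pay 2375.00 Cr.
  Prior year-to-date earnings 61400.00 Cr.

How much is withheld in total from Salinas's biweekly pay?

Regional Income Tax: taxable = 2375.00 Cr
  11% × 2375.00 Cr = 261.25 Cr
Pension Levy: cap 62375.00 Cr − YTD 61400.00 Cr = 975.00 Cr subject; 4% × 975.00 Cr = 39.00 Cr
Total: 261.25 Cr + 39.00 Cr = 300.25 Cr

300.25 Cr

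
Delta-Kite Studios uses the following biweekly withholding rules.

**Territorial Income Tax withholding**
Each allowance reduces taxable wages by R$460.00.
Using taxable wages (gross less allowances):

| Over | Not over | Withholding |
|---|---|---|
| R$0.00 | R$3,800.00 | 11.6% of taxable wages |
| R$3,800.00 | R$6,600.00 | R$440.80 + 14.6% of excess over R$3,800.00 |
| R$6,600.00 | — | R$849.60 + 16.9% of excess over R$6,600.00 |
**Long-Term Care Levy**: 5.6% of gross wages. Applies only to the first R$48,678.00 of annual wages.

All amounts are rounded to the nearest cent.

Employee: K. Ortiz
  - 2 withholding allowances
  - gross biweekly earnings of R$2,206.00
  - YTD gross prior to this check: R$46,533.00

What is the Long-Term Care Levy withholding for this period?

Long-Term Care Levy: cap R$48,678.00 − YTD R$46,533.00 = R$2,145.00 subject; 5.6% × R$2,145.00 = R$120.12

R$120.12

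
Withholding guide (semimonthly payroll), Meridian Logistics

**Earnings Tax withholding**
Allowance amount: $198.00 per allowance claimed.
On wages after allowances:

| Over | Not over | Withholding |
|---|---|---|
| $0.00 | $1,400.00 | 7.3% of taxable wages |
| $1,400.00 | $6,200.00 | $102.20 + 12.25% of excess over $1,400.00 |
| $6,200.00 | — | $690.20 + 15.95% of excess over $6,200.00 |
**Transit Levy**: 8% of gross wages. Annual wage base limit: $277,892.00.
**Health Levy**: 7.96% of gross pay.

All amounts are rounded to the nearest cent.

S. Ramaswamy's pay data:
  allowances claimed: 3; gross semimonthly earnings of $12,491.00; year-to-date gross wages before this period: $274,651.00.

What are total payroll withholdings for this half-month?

Earnings Tax: taxable = $12,491.00 − 3×$198.00 = $11,897.00
  $690.20 + 15.95% × ($11,897.00 − $6,200.00) = $690.20 + 15.95% × $5,697.00 = $1,598.87
Transit Levy: cap $277,892.00 − YTD $274,651.00 = $3,241.00 subject; 8% × $3,241.00 = $259.28
Health Levy: 7.96% × $12,491.00 = $994.28
Total: $1,598.87 + $259.28 + $994.28 = $2,852.43

$2,852.43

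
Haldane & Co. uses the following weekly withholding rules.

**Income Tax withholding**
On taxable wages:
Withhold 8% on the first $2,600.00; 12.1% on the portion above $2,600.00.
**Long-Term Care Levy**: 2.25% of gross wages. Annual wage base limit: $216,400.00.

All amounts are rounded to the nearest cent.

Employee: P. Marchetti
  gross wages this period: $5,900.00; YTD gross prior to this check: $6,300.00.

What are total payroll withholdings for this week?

$740.05

Income Tax: taxable = $5,900.00
  $208.00 + 12.1% × ($5,900.00 − $2,600.00) = $208.00 + 12.1% × $3,300.00 = $607.30
Long-Term Care Levy: 2.25% × $5,900.00 = $132.75
Total: $607.30 + $132.75 = $740.05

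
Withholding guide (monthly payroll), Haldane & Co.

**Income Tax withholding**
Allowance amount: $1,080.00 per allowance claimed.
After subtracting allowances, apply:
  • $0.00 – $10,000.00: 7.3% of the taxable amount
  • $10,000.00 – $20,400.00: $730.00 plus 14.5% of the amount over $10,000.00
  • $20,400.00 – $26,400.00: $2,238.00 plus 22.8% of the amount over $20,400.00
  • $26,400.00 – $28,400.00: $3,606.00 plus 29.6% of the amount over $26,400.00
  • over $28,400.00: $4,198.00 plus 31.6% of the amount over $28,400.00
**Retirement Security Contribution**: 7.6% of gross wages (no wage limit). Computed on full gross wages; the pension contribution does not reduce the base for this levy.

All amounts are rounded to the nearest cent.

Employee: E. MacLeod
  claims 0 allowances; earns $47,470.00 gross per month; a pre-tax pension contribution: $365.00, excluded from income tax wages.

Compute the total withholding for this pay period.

Income Tax: taxable = $47,470.00 − $365.00 = $47,105.00
  $4,198.00 + 31.6% × ($47,105.00 − $28,400.00) = $4,198.00 + 31.6% × $18,705.00 = $10,108.78
Retirement Security Contribution: 7.6% × $47,470.00 = $3,607.72
Total: $10,108.78 + $3,607.72 = $13,716.50

$13,716.50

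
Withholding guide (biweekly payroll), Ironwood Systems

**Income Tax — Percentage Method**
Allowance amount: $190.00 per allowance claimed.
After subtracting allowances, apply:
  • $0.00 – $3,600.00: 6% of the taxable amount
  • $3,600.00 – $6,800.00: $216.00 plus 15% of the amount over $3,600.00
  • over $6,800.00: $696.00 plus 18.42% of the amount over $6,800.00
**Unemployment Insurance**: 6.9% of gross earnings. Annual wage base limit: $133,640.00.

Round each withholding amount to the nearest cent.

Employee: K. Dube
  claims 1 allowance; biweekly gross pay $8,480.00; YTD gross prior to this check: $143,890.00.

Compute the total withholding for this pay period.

$970.46

Income Tax: taxable = $8,480.00 − 1×$190.00 = $8,290.00
  $696.00 + 18.42% × ($8,290.00 − $6,800.00) = $696.00 + 18.42% × $1,490.00 = $970.46
Unemployment Insurance: YTD $143,890.00 ≥ cap $133,640.00 → $0.00
Total: $970.46 + $0.00 = $970.46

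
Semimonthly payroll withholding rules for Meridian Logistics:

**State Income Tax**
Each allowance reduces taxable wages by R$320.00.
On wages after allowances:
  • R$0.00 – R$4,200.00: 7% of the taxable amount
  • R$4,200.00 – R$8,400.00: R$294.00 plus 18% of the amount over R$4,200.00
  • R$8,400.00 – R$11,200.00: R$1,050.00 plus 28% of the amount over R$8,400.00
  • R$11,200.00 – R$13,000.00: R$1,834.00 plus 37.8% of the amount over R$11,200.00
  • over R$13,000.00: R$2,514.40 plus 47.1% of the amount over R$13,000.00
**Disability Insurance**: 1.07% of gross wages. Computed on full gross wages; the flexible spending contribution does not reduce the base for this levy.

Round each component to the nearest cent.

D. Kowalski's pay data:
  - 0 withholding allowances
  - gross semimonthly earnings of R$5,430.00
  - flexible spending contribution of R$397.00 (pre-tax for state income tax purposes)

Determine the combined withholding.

State Income Tax: taxable = R$5,430.00 − R$397.00 = R$5,033.00
  R$294.00 + 18% × (R$5,033.00 − R$4,200.00) = R$294.00 + 18% × R$833.00 = R$443.94
Disability Insurance: 1.07% × R$5,430.00 = R$58.10
Total: R$443.94 + R$58.10 = R$502.04

R$502.04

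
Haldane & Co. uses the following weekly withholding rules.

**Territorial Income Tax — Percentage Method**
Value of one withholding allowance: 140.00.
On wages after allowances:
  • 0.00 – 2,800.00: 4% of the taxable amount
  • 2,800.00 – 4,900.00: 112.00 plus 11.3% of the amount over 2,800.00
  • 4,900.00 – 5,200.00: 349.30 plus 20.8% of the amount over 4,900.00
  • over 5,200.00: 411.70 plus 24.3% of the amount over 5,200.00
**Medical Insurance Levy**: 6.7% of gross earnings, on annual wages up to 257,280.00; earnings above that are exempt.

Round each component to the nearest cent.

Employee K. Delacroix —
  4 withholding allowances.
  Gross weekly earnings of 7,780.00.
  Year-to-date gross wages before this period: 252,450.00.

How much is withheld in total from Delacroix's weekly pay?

Territorial Income Tax: taxable = 7,780.00 − 4×140.00 = 7,220.00
  411.70 + 24.3% × (7,220.00 − 5,200.00) = 411.70 + 24.3% × 2,020.00 = 902.56
Medical Insurance Levy: cap 257,280.00 − YTD 252,450.00 = 4,830.00 subject; 6.7% × 4,830.00 = 323.61
Total: 902.56 + 323.61 = 1,226.17

1,226.17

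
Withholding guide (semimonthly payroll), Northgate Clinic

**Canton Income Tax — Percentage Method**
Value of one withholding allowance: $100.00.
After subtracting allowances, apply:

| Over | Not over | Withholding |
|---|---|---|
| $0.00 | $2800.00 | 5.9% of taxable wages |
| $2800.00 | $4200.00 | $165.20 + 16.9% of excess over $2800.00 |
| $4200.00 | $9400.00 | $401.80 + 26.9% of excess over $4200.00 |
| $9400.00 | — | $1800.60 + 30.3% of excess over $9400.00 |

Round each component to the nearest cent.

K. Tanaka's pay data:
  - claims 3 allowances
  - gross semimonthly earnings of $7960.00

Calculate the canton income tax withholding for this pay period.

$1332.54

Canton Income Tax: taxable = $7960.00 − 3×$100.00 = $7660.00
  $401.80 + 26.9% × ($7660.00 − $4200.00) = $401.80 + 26.9% × $3460.00 = $1332.54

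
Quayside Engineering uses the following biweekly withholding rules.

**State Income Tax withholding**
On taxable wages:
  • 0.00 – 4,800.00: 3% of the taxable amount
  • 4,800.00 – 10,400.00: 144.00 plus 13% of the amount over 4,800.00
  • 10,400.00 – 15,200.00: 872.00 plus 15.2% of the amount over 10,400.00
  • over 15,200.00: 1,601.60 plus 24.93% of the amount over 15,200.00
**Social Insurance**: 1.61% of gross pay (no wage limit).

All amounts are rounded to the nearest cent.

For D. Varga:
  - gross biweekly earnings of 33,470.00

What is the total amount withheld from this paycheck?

6,695.18

State Income Tax: taxable = 33,470.00
  1,601.60 + 24.93% × (33,470.00 − 15,200.00) = 1,601.60 + 24.93% × 18,270.00 = 6,156.31
Social Insurance: 1.61% × 33,470.00 = 538.87
Total: 6,156.31 + 538.87 = 6,695.18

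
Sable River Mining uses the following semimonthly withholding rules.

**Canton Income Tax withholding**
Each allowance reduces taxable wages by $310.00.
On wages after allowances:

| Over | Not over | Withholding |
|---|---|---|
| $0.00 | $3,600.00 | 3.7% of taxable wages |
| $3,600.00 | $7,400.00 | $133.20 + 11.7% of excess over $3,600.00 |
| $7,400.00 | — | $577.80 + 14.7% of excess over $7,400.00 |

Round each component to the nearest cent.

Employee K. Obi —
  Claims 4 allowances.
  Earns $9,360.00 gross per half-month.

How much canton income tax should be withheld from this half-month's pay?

$683.64

Canton Income Tax: taxable = $9,360.00 − 4×$310.00 = $8,120.00
  $577.80 + 14.7% × ($8,120.00 − $7,400.00) = $577.80 + 14.7% × $720.00 = $683.64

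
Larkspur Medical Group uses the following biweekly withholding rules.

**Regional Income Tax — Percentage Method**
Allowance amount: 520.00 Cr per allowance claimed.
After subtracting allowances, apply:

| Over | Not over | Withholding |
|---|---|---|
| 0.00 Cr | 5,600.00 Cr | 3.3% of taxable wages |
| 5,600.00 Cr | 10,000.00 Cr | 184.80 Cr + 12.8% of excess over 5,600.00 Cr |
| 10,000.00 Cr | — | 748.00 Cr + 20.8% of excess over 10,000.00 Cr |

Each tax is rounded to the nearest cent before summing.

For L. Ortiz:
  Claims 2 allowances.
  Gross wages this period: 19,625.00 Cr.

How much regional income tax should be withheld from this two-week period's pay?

Regional Income Tax: taxable = 19,625.00 Cr − 2×520.00 Cr = 18,585.00 Cr
  748.00 Cr + 20.8% × (18,585.00 Cr − 10,000.00 Cr) = 748.00 Cr + 20.8% × 8,585.00 Cr = 2,533.68 Cr

2,533.68 Cr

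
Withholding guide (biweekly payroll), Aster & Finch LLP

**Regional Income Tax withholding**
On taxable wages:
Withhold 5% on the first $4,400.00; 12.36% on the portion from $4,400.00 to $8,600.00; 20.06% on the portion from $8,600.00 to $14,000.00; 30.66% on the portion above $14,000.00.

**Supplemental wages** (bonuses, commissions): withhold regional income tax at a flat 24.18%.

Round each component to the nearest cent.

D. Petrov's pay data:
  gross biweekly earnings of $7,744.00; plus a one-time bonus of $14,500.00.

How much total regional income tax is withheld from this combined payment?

$4,139.42

Regional Income Tax: taxable = $7,744.00
  $220.00 + 12.36% × ($7,744.00 − $4,400.00) = $220.00 + 12.36% × $3,344.00 = $633.32
Supplemental (24.18% flat on bonus): 24.18% × $14,500.00 = $3,506.10
Total regional income tax: $633.32 + $3,506.10 = $4,139.42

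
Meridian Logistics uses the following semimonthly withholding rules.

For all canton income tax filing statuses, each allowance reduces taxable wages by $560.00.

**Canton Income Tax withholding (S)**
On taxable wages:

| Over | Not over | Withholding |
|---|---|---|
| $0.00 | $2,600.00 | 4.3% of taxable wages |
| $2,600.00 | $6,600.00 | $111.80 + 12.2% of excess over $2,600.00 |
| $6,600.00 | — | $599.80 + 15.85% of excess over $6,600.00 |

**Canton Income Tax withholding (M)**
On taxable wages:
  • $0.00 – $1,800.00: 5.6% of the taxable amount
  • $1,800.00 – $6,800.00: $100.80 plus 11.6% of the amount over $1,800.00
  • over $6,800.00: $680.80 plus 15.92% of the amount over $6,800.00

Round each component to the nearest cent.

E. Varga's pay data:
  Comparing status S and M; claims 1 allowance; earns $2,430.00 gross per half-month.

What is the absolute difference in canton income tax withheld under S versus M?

Canton Income Tax (S): taxable = $2,430.00 − 1×$560.00 = $1,870.00
  4.3% × $1,870.00 = $80.41
Canton Income Tax (M): taxable = $2,430.00 − 1×$560.00 = $1,870.00
  $100.80 + 11.6% × ($1,870.00 − $1,800.00) = $100.80 + 11.6% × $70.00 = $108.92
Difference: |$80.41 − $108.92| = $28.51 (higher under M)

$28.51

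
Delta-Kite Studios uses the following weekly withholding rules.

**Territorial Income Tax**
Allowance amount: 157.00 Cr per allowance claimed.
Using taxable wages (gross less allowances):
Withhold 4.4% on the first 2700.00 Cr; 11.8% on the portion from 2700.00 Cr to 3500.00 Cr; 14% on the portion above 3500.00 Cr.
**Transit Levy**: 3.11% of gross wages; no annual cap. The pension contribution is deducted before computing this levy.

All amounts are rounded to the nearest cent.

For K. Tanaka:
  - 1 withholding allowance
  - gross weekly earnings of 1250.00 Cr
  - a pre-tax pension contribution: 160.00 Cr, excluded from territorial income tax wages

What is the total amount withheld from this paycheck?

74.95 Cr

Territorial Income Tax: taxable = 1250.00 Cr − 160.00 Cr − 1×157.00 Cr = 933.00 Cr
  4.4% × 933.00 Cr = 41.05 Cr
Transit Levy: 3.11% × 1090.00 Cr = 33.90 Cr
Total: 41.05 Cr + 33.90 Cr = 74.95 Cr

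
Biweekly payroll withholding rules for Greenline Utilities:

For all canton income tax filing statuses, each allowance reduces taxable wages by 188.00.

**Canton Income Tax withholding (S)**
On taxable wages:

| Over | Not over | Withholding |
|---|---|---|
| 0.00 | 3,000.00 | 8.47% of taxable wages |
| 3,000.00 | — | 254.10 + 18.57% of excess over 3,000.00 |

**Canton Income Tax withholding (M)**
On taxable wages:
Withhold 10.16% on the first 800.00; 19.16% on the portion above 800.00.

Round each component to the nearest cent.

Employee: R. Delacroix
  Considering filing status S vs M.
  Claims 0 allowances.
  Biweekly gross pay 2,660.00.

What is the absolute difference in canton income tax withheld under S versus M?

212.36

Canton Income Tax (S): taxable = 2,660.00
  8.47% × 2,660.00 = 225.30
Canton Income Tax (M): taxable = 2,660.00
  81.28 + 19.16% × (2,660.00 − 800.00) = 81.28 + 19.16% × 1,860.00 = 437.66
Difference: |225.30 − 437.66| = 212.36 (higher under M)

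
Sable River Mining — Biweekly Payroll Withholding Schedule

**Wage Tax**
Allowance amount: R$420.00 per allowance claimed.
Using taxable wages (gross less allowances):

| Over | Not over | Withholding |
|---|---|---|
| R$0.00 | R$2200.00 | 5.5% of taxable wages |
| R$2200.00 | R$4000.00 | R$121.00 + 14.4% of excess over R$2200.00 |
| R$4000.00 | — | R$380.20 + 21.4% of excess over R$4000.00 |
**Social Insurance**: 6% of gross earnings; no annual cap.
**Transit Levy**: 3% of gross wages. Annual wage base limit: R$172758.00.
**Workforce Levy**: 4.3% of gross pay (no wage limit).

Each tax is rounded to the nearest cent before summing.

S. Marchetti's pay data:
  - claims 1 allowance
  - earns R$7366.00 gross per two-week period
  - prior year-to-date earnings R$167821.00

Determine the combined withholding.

Wage Tax: taxable = R$7366.00 − 1×R$420.00 = R$6946.00
  R$380.20 + 21.4% × (R$6946.00 − R$4000.00) = R$380.20 + 21.4% × R$2946.00 = R$1010.64
Social Insurance: 6% × R$7366.00 = R$441.96
Transit Levy: cap R$172758.00 − YTD R$167821.00 = R$4937.00 subject; 3% × R$4937.00 = R$148.11
Workforce Levy: 4.3% × R$7366.00 = R$316.74
Total: R$1010.64 + R$441.96 + R$148.11 + R$316.74 = R$1917.45

R$1917.45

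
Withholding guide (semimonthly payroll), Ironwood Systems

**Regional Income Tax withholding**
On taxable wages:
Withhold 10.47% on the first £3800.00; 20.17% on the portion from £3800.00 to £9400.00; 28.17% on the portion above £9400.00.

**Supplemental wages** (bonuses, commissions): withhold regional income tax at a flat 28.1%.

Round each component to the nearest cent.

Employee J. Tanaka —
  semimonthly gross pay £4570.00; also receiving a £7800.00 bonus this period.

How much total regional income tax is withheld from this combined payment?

£2744.97

Regional Income Tax: taxable = £4570.00
  £397.86 + 20.17% × (£4570.00 − £3800.00) = £397.86 + 20.17% × £770.00 = £553.17
Supplemental (28.1% flat on bonus): 28.1% × £7800.00 = £2191.80
Total regional income tax: £553.17 + £2191.80 = £2744.97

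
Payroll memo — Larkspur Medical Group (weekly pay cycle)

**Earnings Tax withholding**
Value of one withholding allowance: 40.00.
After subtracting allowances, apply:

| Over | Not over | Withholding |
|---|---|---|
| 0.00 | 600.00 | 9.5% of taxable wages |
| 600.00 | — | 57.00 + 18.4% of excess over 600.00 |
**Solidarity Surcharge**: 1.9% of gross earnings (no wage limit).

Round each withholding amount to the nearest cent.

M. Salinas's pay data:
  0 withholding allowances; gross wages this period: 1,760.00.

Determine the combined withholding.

Earnings Tax: taxable = 1,760.00
  57.00 + 18.4% × (1,760.00 − 600.00) = 57.00 + 18.4% × 1,160.00 = 270.44
Solidarity Surcharge: 1.9% × 1,760.00 = 33.44
Total: 270.44 + 33.44 = 303.88

303.88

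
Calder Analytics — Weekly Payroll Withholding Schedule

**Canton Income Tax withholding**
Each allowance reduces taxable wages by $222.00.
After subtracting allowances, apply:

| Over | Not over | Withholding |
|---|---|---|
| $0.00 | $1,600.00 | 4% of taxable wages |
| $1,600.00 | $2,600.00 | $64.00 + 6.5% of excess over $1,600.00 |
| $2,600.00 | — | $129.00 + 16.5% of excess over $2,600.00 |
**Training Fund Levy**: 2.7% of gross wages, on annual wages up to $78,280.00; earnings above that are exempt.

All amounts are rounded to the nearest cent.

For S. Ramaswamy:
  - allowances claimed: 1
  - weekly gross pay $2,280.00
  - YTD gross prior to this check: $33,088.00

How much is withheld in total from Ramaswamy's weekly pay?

Canton Income Tax: taxable = $2,280.00 − 1×$222.00 = $2,058.00
  $64.00 + 6.5% × ($2,058.00 − $1,600.00) = $64.00 + 6.5% × $458.00 = $93.77
Training Fund Levy: 2.7% × $2,280.00 = $61.56
Total: $93.77 + $61.56 = $155.33

$155.33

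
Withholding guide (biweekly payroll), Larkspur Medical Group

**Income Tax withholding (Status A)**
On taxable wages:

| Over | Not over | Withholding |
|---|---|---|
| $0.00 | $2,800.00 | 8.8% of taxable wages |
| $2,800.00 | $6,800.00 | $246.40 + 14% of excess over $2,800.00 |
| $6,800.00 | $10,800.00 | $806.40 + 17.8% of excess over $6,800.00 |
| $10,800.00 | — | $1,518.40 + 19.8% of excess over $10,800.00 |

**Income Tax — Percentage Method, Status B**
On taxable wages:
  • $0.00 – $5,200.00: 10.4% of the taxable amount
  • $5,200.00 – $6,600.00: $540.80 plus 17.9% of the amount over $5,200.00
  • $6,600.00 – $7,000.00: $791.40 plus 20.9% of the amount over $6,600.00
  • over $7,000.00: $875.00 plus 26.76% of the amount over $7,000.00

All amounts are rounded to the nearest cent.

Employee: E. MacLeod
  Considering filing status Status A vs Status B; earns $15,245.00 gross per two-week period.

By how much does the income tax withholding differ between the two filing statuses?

$682.85

Income Tax (Status A): taxable = $15,245.00
  $1,518.40 + 19.8% × ($15,245.00 − $10,800.00) = $1,518.40 + 19.8% × $4,445.00 = $2,398.51
Income Tax (Status B): taxable = $15,245.00
  $875.00 + 26.76% × ($15,245.00 − $7,000.00) = $875.00 + 26.76% × $8,245.00 = $3,081.36
Difference: |$2,398.51 − $3,081.36| = $682.85 (higher under Status B)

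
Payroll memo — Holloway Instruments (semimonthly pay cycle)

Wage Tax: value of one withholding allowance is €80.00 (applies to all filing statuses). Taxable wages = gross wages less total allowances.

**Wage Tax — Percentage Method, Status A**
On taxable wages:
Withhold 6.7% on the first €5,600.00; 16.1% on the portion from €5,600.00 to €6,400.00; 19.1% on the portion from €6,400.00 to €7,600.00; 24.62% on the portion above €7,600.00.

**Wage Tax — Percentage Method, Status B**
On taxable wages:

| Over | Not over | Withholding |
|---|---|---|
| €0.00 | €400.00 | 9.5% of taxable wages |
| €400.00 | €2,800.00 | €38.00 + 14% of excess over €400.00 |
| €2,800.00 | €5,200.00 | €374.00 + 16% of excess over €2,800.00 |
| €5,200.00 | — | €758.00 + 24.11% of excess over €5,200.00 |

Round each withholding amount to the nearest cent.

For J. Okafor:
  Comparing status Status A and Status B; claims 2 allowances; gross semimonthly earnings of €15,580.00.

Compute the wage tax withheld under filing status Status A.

€2,658.48

Wage Tax (Status A): taxable = €15,580.00 − 2×€80.00 = €15,420.00
  €733.20 + 24.62% × (€15,420.00 − €7,600.00) = €733.20 + 24.62% × €7,820.00 = €2,658.48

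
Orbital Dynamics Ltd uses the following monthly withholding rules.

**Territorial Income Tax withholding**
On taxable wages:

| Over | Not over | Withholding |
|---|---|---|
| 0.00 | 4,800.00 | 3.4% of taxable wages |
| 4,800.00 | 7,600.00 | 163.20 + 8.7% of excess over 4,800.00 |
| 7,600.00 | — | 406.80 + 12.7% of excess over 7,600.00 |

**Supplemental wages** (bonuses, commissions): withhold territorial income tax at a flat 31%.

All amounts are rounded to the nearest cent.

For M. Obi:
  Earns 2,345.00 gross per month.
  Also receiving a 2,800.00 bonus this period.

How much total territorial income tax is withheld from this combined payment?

Territorial Income Tax: taxable = 2,345.00
  3.4% × 2,345.00 = 79.73
Supplemental (31% flat on bonus): 31% × 2,800.00 = 868.00
Total territorial income tax: 79.73 + 868.00 = 947.73

947.73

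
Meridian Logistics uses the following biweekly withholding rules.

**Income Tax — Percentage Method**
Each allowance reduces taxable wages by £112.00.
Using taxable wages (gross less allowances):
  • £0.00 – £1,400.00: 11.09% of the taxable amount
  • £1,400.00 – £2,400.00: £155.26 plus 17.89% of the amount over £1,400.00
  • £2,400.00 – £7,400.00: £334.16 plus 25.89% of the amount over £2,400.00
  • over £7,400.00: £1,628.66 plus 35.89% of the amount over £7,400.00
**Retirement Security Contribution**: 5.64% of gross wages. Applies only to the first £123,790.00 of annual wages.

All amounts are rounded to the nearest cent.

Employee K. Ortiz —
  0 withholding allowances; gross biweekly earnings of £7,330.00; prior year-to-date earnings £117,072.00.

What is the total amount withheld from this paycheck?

£1,989.44

Income Tax: taxable = £7,330.00
  £334.16 + 25.89% × (£7,330.00 − £2,400.00) = £334.16 + 25.89% × £4,930.00 = £1,610.54
Retirement Security Contribution: cap £123,790.00 − YTD £117,072.00 = £6,718.00 subject; 5.64% × £6,718.00 = £378.90
Total: £1,610.54 + £378.90 = £1,989.44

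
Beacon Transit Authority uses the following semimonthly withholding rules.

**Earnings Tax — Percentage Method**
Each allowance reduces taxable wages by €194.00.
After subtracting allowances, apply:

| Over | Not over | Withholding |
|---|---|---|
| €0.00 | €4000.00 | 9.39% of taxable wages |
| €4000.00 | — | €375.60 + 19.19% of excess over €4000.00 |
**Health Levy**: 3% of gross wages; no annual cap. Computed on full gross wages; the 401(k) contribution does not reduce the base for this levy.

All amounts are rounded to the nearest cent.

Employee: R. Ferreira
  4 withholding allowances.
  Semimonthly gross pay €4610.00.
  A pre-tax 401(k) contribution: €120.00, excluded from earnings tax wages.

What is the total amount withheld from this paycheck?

€487.04

Earnings Tax: taxable = €4610.00 − €120.00 − 4×€194.00 = €3714.00
  9.39% × €3714.00 = €348.74
Health Levy: 3% × €4610.00 = €138.30
Total: €348.74 + €138.30 = €487.04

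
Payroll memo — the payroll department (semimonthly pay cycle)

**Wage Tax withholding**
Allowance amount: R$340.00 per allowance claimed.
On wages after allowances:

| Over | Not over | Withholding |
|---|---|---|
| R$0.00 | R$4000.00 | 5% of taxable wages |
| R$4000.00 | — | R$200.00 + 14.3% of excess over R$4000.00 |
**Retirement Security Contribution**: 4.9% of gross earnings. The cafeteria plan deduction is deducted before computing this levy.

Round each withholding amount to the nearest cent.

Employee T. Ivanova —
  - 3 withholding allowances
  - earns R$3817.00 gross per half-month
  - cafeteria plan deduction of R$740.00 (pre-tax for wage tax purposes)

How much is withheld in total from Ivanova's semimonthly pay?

R$253.62

Wage Tax: taxable = R$3817.00 − R$740.00 − 3×R$340.00 = R$2057.00
  5% × R$2057.00 = R$102.85
Retirement Security Contribution: 4.9% × R$3077.00 = R$150.77
Total: R$102.85 + R$150.77 = R$253.62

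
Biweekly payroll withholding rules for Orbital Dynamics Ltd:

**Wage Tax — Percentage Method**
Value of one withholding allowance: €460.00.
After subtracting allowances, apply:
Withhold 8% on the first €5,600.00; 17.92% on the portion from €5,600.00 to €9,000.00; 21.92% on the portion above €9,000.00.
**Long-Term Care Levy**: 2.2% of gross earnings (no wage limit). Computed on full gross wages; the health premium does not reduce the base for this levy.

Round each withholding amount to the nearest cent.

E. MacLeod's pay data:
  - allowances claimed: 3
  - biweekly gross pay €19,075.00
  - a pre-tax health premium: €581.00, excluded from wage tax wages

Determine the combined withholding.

Wage Tax: taxable = €19,075.00 − €581.00 − 3×€460.00 = €17,114.00
  €1,057.28 + 21.92% × (€17,114.00 − €9,000.00) = €1,057.28 + 21.92% × €8,114.00 = €2,835.87
Long-Term Care Levy: 2.2% × €19,075.00 = €419.65
Total: €2,835.87 + €419.65 = €3,255.52

€3,255.52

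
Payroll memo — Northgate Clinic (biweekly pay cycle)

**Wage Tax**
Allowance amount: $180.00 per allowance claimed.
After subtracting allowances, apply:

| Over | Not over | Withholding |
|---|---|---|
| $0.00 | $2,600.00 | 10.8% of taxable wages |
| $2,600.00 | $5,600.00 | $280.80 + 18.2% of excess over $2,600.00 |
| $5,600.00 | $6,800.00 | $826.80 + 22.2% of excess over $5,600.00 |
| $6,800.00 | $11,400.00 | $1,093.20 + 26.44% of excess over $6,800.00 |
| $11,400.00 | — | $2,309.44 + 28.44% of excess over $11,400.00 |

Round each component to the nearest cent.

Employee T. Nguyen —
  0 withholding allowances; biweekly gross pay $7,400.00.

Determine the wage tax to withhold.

Wage Tax: taxable = $7,400.00
  $1,093.20 + 26.44% × ($7,400.00 − $6,800.00) = $1,093.20 + 26.44% × $600.00 = $1,251.84

$1,251.84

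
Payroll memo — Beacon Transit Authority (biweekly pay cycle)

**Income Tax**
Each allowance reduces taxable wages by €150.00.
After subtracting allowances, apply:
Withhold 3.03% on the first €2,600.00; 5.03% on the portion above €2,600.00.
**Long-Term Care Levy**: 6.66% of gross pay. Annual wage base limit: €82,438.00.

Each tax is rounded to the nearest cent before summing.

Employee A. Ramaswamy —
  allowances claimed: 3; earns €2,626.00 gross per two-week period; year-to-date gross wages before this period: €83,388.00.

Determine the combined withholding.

Income Tax: taxable = €2,626.00 − 3×€150.00 = €2,176.00
  3.03% × €2,176.00 = €65.93
Long-Term Care Levy: YTD €83,388.00 ≥ cap €82,438.00 → €0.00
Total: €65.93 + €0.00 = €65.93

€65.93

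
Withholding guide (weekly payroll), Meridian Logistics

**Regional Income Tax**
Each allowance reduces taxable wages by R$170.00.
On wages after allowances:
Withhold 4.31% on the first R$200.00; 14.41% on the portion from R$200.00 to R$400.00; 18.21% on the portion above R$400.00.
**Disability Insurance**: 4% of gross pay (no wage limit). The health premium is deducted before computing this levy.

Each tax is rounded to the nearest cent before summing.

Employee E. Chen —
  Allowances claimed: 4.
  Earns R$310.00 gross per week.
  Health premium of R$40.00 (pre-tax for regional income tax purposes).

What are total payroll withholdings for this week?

Regional Income Tax: taxable = R$310.00 − R$40.00 − 4×R$170.00 = R$-410.00
  Taxable ≤ 0 → R$0.00
Disability Insurance: 4% × R$270.00 = R$10.80
Total: R$0.00 + R$10.80 = R$10.80

R$10.80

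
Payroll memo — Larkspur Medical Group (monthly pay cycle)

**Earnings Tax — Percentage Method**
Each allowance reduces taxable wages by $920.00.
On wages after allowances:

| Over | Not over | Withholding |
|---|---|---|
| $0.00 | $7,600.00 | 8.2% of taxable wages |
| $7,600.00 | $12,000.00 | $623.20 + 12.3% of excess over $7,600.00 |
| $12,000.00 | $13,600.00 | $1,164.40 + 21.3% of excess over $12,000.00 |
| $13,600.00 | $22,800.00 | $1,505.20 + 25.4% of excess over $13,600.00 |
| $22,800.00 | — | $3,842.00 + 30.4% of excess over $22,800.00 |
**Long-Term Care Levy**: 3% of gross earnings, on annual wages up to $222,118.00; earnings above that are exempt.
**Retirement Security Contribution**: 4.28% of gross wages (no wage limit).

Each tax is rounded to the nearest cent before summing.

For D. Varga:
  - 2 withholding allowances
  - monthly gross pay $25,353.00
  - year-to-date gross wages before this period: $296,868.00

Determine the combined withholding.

$5,143.86

Earnings Tax: taxable = $25,353.00 − 2×$920.00 = $23,513.00
  $3,842.00 + 30.4% × ($23,513.00 − $22,800.00) = $3,842.00 + 30.4% × $713.00 = $4,058.75
Long-Term Care Levy: YTD $296,868.00 ≥ cap $222,118.00 → $0.00
Retirement Security Contribution: 4.28% × $25,353.00 = $1,085.11
Total: $4,058.75 + $0.00 + $1,085.11 = $5,143.86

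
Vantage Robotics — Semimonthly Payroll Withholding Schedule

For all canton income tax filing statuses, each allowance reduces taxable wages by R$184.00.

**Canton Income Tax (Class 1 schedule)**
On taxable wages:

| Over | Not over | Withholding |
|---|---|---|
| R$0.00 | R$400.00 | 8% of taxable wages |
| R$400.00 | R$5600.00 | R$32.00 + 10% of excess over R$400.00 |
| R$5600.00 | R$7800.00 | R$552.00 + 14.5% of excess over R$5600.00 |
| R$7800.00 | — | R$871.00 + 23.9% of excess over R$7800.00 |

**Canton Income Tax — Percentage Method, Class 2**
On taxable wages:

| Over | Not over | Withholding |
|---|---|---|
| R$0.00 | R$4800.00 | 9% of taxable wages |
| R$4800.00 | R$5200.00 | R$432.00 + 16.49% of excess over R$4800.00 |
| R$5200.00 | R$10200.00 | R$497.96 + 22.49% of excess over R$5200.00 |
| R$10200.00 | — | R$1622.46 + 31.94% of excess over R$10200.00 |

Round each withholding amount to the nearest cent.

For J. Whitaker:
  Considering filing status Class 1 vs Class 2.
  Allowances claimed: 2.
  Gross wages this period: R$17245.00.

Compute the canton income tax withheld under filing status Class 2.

R$3755.09

Canton Income Tax (Class 2): taxable = R$17245.00 − 2×R$184.00 = R$16877.00
  R$1622.46 + 31.94% × (R$16877.00 − R$10200.00) = R$1622.46 + 31.94% × R$6677.00 = R$3755.09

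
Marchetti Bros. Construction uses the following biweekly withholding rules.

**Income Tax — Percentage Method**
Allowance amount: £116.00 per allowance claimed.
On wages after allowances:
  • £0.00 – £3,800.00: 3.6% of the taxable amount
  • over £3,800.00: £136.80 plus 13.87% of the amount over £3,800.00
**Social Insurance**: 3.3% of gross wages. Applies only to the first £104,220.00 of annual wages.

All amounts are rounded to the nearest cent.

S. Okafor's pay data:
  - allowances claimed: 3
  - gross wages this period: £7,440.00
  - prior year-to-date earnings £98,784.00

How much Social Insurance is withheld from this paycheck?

Social Insurance: cap £104,220.00 − YTD £98,784.00 = £5,436.00 subject; 3.3% × £5,436.00 = £179.39

£179.39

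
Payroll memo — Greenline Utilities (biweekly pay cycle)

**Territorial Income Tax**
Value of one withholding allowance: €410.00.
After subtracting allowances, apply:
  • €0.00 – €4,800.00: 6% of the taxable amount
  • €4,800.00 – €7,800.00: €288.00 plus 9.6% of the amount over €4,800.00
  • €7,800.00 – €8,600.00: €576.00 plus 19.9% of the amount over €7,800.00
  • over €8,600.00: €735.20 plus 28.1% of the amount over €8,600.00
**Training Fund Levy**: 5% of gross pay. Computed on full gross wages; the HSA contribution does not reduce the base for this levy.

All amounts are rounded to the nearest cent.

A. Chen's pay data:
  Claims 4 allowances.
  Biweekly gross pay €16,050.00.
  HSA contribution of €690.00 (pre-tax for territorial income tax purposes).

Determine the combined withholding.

€2,976.42

Territorial Income Tax: taxable = €16,050.00 − €690.00 − 4×€410.00 = €13,720.00
  €735.20 + 28.1% × (€13,720.00 − €8,600.00) = €735.20 + 28.1% × €5,120.00 = €2,173.92
Training Fund Levy: 5% × €16,050.00 = €802.50
Total: €2,173.92 + €802.50 = €2,976.42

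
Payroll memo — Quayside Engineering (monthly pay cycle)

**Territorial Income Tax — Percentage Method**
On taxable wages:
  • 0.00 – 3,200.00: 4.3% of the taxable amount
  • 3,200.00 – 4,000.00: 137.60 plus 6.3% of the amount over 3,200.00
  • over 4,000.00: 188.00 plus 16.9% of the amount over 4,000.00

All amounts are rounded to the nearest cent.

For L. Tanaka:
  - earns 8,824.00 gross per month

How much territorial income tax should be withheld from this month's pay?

Territorial Income Tax: taxable = 8,824.00
  188.00 + 16.9% × (8,824.00 − 4,000.00) = 188.00 + 16.9% × 4,824.00 = 1,003.26

1,003.26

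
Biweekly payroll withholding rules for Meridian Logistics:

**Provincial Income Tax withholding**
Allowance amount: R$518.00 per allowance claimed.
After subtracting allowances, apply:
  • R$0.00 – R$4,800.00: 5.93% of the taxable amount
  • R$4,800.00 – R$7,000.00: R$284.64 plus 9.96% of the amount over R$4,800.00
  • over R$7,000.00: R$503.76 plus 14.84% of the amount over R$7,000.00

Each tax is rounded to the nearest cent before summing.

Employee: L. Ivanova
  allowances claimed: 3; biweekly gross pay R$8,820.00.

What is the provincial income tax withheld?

R$543.23

Provincial Income Tax: taxable = R$8,820.00 − 3×R$518.00 = R$7,266.00
  R$503.76 + 14.84% × (R$7,266.00 − R$7,000.00) = R$503.76 + 14.84% × R$266.00 = R$543.23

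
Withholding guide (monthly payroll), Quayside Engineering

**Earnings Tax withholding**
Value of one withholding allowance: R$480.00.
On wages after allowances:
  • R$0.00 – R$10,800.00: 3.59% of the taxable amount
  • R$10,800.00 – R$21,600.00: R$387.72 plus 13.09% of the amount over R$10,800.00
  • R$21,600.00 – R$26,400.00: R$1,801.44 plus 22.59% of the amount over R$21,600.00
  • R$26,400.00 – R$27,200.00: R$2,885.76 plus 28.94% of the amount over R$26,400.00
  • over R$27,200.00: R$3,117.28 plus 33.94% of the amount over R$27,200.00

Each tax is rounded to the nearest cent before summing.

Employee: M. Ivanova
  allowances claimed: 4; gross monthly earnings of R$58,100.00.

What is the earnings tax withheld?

R$12,953.09

Earnings Tax: taxable = R$58,100.00 − 4×R$480.00 = R$56,180.00
  R$3,117.28 + 33.94% × (R$56,180.00 − R$27,200.00) = R$3,117.28 + 33.94% × R$28,980.00 = R$12,953.09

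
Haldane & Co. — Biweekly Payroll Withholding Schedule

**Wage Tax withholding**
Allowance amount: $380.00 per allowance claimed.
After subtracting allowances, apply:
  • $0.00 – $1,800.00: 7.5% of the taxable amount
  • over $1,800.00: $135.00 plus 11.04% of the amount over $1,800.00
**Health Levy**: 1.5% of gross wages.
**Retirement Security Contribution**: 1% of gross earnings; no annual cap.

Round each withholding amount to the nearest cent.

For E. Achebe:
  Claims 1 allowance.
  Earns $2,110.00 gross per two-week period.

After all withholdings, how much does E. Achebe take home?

$1,927.50

Wage Tax: taxable = $2,110.00 − 1×$380.00 = $1,730.00
  7.5% × $1,730.00 = $129.75
Health Levy: 1.5% × $2,110.00 = $31.65
Retirement Security Contribution: 1% × $2,110.00 = $21.10
Total withheld: $129.75 + $31.65 + $21.10 = $182.50
Net pay: $2,110.00 − $182.50 = $1,927.50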